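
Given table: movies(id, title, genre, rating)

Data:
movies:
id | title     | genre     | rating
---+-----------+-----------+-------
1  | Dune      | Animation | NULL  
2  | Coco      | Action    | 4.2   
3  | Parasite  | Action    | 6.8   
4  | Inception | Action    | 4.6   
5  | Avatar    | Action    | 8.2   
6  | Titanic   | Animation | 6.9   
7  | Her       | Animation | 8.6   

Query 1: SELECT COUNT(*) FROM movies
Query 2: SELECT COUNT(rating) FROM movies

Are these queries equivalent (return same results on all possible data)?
No, not equivalent

Query 1 returns: [(7,)]
Query 2 returns: [(6,)]

Reason: COUNT(*) includes NULLs, COUNT(column) excludes them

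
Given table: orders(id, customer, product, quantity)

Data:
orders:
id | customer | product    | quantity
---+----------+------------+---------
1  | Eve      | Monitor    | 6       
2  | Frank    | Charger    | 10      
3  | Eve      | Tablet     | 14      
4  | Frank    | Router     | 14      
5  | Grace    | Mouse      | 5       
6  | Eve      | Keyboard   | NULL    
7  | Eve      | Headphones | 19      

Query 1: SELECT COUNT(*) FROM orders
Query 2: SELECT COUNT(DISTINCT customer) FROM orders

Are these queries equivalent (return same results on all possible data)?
No, not equivalent

Query 1 returns: [(7,)]
Query 2 returns: [(3,)]

Reason: COUNT(*) counts rows, COUNT(DISTINCT customer) counts unique customers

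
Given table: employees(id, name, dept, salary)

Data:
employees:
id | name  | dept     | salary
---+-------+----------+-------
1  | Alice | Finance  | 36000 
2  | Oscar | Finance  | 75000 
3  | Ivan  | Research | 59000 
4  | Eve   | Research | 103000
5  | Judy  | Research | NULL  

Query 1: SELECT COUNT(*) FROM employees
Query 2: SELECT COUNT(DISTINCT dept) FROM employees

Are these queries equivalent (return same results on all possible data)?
No, not equivalent

Query 1 returns: [(5,)]
Query 2 returns: [(2,)]

Reason: COUNT(*) counts rows, COUNT(DISTINCT dept) counts unique depts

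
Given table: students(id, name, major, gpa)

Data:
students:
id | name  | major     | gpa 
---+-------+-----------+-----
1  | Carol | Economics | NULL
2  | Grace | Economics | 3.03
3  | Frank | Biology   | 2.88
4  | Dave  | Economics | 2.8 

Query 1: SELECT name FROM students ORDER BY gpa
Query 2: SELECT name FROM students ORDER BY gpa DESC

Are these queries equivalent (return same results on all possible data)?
No, not equivalent

Query 1 returns: [('Carol',), ('Dave',), ('Frank',), ('Grace',)]
Query 2 returns: [('Grace',), ('Frank',), ('Dave',), ('Carol',)]

Reason: ASC vs DESC gives opposite ordering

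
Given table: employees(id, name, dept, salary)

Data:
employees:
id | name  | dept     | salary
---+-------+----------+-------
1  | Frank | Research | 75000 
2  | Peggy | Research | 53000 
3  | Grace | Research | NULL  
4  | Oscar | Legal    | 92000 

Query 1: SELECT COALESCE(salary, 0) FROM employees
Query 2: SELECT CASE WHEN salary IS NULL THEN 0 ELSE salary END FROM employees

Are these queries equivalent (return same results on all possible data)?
Yes, equivalent

Both queries return: [(0,), (53000,), (75000,), (92000,)]

Reason: COALESCE vs CASE for NULL handling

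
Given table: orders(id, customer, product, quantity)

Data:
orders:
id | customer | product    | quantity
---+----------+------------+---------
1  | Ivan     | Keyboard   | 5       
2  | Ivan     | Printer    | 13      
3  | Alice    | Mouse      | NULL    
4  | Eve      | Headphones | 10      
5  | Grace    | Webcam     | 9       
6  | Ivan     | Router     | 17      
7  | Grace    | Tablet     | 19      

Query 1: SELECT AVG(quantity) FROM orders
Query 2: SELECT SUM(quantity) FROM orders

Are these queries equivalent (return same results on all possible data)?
No, not equivalent

Query 1 returns: [(12.166666666666666,)]
Query 2 returns: [(73,)]

Reason: AVG vs SUM give different aggregate values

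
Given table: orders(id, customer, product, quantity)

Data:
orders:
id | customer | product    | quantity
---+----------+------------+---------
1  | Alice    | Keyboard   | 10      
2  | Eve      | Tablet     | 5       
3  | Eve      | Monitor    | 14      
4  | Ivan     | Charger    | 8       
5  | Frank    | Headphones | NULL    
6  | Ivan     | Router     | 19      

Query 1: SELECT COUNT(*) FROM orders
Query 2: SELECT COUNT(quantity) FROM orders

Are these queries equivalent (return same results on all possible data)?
No, not equivalent

Query 1 returns: [(6,)]
Query 2 returns: [(5,)]

Reason: COUNT(*) includes NULLs, COUNT(column) excludes them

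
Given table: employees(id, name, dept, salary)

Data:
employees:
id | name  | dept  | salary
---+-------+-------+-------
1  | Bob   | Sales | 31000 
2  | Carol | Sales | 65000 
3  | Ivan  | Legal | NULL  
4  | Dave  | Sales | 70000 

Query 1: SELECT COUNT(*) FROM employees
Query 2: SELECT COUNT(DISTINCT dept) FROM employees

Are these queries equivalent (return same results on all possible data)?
No, not equivalent

Query 1 returns: [(4,)]
Query 2 returns: [(2,)]

Reason: COUNT(*) counts rows, COUNT(DISTINCT dept) counts unique depts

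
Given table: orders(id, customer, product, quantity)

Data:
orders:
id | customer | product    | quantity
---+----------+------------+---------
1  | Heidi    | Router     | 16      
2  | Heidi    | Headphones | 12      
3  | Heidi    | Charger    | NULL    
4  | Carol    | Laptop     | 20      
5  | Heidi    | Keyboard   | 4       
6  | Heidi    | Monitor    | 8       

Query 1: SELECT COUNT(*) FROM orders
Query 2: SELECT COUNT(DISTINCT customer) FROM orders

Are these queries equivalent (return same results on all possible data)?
No, not equivalent

Query 1 returns: [(6,)]
Query 2 returns: [(2,)]

Reason: COUNT(*) counts rows, COUNT(DISTINCT customer) counts unique customers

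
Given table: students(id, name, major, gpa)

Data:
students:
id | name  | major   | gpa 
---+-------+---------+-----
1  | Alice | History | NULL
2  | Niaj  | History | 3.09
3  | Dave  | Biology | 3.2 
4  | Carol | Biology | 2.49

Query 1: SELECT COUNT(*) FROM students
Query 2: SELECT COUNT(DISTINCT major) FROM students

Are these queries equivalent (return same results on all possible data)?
No, not equivalent

Query 1 returns: [(4,)]
Query 2 returns: [(2,)]

Reason: COUNT(*) counts rows, COUNT(DISTINCT major) counts unique majors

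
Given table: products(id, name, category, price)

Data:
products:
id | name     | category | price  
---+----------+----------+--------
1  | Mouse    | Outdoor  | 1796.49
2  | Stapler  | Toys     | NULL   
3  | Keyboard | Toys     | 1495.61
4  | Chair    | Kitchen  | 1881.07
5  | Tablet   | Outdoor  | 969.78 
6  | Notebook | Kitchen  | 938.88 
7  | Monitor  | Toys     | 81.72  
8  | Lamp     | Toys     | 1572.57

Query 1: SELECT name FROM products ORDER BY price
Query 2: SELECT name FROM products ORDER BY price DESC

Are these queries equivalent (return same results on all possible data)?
No, not equivalent

Query 1 returns: [('Stapler',), ('Monitor',), ('Notebook',), ('Tablet',), ('Keyboard',), ('Lamp',), ('Mouse',), ('Chair',)]
Query 2 returns: [('Chair',), ('Mouse',), ('Lamp',), ('Keyboard',), ('Tablet',), ('Notebook',), ('Monitor',), ('Stapler',)]

Reason: ASC vs DESC gives opposite ordering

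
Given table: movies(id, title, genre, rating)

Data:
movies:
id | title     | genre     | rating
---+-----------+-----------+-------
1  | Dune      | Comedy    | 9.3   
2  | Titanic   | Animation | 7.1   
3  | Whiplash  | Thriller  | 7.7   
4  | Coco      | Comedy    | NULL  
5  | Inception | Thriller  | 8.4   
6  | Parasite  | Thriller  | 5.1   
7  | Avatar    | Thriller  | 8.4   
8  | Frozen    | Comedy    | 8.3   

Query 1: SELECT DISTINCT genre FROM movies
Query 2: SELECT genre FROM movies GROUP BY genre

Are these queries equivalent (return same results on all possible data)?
Yes, equivalent

Both queries return: [('Animation',), ('Comedy',), ('Thriller',)]

Reason: Both get unique genres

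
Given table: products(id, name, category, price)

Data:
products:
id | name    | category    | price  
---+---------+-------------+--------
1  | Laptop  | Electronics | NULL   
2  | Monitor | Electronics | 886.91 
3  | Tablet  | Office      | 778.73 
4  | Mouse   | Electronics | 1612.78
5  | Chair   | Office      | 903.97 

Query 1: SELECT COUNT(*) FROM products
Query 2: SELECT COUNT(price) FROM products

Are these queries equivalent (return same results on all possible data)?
No, not equivalent

Query 1 returns: [(5,)]
Query 2 returns: [(4,)]

Reason: COUNT(*) includes NULLs, COUNT(column) excludes them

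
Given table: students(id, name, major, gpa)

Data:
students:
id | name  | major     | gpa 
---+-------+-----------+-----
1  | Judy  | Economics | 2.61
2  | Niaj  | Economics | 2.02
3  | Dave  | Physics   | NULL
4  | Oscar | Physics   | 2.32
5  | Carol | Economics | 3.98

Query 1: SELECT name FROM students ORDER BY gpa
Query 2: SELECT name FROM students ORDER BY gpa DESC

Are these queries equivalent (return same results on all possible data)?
No, not equivalent

Query 1 returns: [('Dave',), ('Niaj',), ('Oscar',), ('Judy',), ('Carol',)]
Query 2 returns: [('Carol',), ('Judy',), ('Oscar',), ('Niaj',), ('Dave',)]

Reason: ASC vs DESC gives opposite ordering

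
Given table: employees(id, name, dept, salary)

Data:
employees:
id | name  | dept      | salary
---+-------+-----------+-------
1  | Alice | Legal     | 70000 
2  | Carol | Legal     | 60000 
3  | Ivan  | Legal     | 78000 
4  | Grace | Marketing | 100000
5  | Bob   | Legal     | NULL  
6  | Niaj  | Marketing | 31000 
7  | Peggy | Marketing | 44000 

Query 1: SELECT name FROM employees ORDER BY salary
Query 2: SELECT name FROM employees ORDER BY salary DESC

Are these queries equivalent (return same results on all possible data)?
No, not equivalent

Query 1 returns: [('Bob',), ('Niaj',), ('Peggy',), ('Carol',), ('Alice',), ('Ivan',), ('Grace',)]
Query 2 returns: [('Grace',), ('Ivan',), ('Alice',), ('Carol',), ('Peggy',), ('Niaj',), ('Bob',)]

Reason: ASC vs DESC gives opposite ordering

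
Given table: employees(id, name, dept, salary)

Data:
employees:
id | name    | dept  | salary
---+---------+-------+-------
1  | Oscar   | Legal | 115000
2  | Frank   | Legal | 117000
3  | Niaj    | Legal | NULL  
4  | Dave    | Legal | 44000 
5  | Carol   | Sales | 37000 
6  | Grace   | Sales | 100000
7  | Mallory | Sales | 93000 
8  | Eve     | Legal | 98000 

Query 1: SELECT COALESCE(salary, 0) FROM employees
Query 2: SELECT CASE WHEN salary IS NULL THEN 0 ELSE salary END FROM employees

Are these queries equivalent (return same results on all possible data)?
Yes, equivalent

Both queries return: [(0,), (37000,), (44000,), (93000,), (98000,), (100000,), (115000,), (117000,)]

Reason: COALESCE vs CASE for NULL handling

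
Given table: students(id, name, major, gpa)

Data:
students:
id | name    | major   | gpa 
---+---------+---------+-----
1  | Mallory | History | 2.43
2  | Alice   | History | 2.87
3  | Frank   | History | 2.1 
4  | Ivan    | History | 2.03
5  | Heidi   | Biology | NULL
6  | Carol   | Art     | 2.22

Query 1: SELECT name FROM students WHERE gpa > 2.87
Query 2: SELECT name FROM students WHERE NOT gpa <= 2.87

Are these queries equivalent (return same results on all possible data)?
Yes, equivalent

Both queries return: []

Reason: Both filter gpa > 2.87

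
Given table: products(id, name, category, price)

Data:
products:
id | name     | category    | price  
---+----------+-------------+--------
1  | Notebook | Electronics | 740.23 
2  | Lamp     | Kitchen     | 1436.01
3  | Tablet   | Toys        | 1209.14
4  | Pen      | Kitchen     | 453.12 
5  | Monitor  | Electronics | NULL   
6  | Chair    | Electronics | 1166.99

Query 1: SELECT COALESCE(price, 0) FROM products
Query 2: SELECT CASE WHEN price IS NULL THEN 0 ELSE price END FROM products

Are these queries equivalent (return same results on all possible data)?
Yes, equivalent

Both queries return: [(0,), (453.12,), (740.23,), (1166.99,), (1209.14,), (1436.01,)]

Reason: COALESCE vs CASE for NULL handling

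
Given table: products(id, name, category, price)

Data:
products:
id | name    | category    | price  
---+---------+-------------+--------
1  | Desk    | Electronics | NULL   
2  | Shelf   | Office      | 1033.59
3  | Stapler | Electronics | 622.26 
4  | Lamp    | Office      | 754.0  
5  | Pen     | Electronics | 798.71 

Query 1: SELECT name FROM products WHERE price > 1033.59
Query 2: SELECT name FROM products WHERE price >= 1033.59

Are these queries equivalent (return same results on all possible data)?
No, not equivalent

Query 1 returns: []
Query 2 returns: [('Shelf',)]

Reason: > vs >= gives different results when price = 1033.59 exists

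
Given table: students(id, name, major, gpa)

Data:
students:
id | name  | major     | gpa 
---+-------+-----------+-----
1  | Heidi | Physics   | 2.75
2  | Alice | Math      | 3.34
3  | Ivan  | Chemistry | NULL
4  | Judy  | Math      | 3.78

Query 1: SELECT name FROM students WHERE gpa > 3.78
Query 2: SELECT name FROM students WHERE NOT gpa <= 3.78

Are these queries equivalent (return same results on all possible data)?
Yes, equivalent

Both queries return: []

Reason: Both filter gpa > 3.78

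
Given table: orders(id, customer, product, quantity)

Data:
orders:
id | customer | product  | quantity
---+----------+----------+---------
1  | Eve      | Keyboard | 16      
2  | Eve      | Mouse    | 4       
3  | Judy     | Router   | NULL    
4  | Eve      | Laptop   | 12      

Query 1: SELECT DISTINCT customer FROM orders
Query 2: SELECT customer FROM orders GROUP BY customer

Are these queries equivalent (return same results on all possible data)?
Yes, equivalent

Both queries return: [('Eve',), ('Judy',)]

Reason: Both get unique customers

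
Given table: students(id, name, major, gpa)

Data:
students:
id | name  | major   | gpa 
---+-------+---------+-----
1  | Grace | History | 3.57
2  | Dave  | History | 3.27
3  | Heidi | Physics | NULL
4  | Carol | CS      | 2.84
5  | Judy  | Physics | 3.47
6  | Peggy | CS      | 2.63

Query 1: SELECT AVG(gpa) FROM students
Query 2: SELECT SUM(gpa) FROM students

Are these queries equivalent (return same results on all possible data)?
No, not equivalent

Query 1 returns: [(3.1559999999999997,)]
Query 2 returns: [(15.78,)]

Reason: AVG vs SUM give different aggregate values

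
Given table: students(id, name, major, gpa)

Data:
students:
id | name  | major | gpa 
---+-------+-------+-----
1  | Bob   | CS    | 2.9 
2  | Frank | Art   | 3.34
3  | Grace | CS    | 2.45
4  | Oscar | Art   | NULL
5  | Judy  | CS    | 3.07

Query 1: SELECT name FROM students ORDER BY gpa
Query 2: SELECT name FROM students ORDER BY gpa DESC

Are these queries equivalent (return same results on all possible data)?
No, not equivalent

Query 1 returns: [('Oscar',), ('Grace',), ('Bob',), ('Judy',), ('Frank',)]
Query 2 returns: [('Frank',), ('Judy',), ('Bob',), ('Grace',), ('Oscar',)]

Reason: ASC vs DESC gives opposite ordering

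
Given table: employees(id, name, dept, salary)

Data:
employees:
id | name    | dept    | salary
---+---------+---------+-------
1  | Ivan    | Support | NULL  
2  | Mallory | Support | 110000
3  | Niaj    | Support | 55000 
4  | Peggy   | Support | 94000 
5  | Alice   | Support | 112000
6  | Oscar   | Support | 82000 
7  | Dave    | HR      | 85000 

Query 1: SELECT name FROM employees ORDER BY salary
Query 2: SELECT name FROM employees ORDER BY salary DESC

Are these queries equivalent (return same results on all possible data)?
No, not equivalent

Query 1 returns: [('Ivan',), ('Niaj',), ('Oscar',), ('Dave',), ('Peggy',), ('Mallory',), ('Alice',)]
Query 2 returns: [('Alice',), ('Mallory',), ('Peggy',), ('Dave',), ('Oscar',), ('Niaj',), ('Ivan',)]

Reason: ASC vs DESC gives opposite ordering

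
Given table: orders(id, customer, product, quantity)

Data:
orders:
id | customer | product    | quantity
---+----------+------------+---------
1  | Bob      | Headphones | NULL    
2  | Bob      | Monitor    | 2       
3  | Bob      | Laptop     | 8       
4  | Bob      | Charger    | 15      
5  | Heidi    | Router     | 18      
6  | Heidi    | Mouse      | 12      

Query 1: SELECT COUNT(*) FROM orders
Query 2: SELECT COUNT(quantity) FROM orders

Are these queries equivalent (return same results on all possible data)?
No, not equivalent

Query 1 returns: [(6,)]
Query 2 returns: [(5,)]

Reason: COUNT(*) includes NULLs, COUNT(column) excludes them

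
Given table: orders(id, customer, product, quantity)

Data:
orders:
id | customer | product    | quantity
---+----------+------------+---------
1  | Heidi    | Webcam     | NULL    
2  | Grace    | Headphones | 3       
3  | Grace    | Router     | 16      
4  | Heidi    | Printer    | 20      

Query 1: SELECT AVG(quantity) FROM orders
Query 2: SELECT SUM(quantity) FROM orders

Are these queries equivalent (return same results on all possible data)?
No, not equivalent

Query 1 returns: [(13.0,)]
Query 2 returns: [(39,)]

Reason: AVG vs SUM give different aggregate values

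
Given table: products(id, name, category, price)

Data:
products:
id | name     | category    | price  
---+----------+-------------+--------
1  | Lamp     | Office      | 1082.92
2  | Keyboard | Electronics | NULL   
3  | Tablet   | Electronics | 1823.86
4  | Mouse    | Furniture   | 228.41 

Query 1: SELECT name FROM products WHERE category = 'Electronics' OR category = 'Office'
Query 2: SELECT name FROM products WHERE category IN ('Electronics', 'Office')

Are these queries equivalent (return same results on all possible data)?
Yes, equivalent

Both queries return: [('Keyboard',), ('Lamp',), ('Tablet',)]

Reason: OR vs IN are equivalent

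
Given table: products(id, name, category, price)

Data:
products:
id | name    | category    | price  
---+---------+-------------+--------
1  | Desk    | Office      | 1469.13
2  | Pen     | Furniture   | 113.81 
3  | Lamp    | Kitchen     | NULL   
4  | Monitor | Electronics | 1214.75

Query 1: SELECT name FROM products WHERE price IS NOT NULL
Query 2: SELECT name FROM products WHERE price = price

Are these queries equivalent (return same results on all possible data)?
Yes, equivalent

Both queries return: [('Desk',), ('Monitor',), ('Pen',)]

Reason: IS NOT NULL vs self-equality (both exclude NULLs)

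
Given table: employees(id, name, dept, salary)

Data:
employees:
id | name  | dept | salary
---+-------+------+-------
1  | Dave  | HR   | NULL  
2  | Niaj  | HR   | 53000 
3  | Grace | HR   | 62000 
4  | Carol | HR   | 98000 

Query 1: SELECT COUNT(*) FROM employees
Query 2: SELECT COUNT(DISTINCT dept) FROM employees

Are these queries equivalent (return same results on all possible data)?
No, not equivalent

Query 1 returns: [(4,)]
Query 2 returns: [(1,)]

Reason: COUNT(*) counts rows, COUNT(DISTINCT dept) counts unique depts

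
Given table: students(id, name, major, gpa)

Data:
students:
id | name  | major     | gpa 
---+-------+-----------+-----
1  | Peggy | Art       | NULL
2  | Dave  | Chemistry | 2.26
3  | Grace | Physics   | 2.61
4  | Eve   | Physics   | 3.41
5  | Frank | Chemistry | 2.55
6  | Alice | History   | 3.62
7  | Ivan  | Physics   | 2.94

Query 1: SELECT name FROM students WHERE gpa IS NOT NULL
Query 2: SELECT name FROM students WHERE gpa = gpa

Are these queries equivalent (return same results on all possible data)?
Yes, equivalent

Both queries return: [('Alice',), ('Dave',), ('Eve',), ('Frank',), ('Grace',), ('Ivan',)]

Reason: IS NOT NULL vs self-equality (both exclude NULLs)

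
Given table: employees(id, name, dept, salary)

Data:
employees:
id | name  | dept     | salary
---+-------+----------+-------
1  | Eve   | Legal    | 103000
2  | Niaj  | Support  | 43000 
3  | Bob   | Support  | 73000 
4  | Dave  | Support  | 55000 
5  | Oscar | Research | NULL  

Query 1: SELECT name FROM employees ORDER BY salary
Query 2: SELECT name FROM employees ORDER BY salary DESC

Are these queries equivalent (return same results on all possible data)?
No, not equivalent

Query 1 returns: [('Oscar',), ('Niaj',), ('Dave',), ('Bob',), ('Eve',)]
Query 2 returns: [('Eve',), ('Bob',), ('Dave',), ('Niaj',), ('Oscar',)]

Reason: ASC vs DESC gives opposite ordering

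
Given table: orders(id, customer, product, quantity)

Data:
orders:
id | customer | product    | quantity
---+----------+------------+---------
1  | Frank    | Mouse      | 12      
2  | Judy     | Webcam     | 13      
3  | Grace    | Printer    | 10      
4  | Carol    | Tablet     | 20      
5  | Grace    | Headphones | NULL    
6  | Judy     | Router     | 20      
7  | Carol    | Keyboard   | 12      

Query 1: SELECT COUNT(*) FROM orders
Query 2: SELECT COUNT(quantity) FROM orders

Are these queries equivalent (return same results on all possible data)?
No, not equivalent

Query 1 returns: [(7,)]
Query 2 returns: [(6,)]

Reason: COUNT(*) includes NULLs, COUNT(column) excludes them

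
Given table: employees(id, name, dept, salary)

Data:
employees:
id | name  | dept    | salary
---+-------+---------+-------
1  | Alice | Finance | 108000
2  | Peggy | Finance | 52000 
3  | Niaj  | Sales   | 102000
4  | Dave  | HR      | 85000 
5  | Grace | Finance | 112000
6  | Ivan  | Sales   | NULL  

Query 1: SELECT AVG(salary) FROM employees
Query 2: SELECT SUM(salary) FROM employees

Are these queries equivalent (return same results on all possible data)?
No, not equivalent

Query 1 returns: [(91800.0,)]
Query 2 returns: [(459000,)]

Reason: AVG vs SUM give different aggregate values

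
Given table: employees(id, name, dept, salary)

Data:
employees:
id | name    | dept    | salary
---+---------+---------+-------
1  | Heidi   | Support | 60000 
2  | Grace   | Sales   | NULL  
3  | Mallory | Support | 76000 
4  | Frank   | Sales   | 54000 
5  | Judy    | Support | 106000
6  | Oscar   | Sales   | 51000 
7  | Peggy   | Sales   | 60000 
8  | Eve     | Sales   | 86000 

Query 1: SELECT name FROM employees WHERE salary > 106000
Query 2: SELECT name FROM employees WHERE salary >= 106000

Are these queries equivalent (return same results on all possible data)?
No, not equivalent

Query 1 returns: []
Query 2 returns: [('Judy',)]

Reason: > vs >= gives different results when salary = 106000 exists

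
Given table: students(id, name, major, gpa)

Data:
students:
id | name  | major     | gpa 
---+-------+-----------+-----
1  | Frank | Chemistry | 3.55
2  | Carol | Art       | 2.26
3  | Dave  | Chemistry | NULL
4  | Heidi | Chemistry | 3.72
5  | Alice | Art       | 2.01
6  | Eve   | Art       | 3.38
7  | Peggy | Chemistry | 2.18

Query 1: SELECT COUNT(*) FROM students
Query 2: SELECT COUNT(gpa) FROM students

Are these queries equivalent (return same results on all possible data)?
No, not equivalent

Query 1 returns: [(7,)]
Query 2 returns: [(6,)]

Reason: COUNT(*) includes NULLs, COUNT(column) excludes them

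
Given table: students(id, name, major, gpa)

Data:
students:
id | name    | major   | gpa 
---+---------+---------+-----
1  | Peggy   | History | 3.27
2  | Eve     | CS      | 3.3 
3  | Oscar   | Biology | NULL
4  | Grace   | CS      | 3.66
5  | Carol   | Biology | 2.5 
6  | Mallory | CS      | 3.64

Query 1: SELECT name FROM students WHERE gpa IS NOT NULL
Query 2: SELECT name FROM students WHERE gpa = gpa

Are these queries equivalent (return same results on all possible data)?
Yes, equivalent

Both queries return: [('Carol',), ('Eve',), ('Grace',), ('Mallory',), ('Peggy',)]

Reason: IS NOT NULL vs self-equality (both exclude NULLs)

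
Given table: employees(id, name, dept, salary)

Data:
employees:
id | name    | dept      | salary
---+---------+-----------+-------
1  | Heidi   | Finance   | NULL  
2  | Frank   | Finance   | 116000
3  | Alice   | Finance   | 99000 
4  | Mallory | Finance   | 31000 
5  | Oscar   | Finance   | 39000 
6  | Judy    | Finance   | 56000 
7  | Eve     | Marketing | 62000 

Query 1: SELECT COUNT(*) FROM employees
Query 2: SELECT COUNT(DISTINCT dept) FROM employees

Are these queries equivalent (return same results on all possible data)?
No, not equivalent

Query 1 returns: [(7,)]
Query 2 returns: [(2,)]

Reason: COUNT(*) counts rows, COUNT(DISTINCT dept) counts unique depts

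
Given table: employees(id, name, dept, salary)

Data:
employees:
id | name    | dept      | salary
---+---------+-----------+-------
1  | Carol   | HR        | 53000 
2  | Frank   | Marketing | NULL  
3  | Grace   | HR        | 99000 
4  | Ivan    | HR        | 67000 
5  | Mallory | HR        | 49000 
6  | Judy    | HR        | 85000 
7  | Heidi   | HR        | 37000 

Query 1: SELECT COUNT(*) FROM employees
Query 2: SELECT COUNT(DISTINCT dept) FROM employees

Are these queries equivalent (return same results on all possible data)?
No, not equivalent

Query 1 returns: [(7,)]
Query 2 returns: [(2,)]

Reason: COUNT(*) counts rows, COUNT(DISTINCT dept) counts unique depts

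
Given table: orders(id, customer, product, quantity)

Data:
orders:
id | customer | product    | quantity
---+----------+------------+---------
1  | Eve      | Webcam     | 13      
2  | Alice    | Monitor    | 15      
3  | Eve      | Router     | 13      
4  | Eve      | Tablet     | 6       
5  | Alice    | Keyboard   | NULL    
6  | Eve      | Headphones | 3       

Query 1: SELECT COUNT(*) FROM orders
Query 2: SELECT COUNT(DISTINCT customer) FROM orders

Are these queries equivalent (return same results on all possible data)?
No, not equivalent

Query 1 returns: [(6,)]
Query 2 returns: [(2,)]

Reason: COUNT(*) counts rows, COUNT(DISTINCT customer) counts unique customers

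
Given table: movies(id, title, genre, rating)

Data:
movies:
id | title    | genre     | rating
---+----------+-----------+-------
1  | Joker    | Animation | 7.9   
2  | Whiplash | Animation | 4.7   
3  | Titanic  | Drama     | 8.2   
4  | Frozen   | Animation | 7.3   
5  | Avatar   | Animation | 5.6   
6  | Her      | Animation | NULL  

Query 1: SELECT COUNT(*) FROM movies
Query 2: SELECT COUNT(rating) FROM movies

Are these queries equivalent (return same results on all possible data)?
No, not equivalent

Query 1 returns: [(6,)]
Query 2 returns: [(5,)]

Reason: COUNT(*) includes NULLs, COUNT(column) excludes them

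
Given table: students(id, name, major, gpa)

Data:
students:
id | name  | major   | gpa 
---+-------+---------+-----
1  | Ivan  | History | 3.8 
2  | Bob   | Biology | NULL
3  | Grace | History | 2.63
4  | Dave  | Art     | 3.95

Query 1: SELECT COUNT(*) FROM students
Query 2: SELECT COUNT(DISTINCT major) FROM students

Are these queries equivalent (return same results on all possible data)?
No, not equivalent

Query 1 returns: [(4,)]
Query 2 returns: [(3,)]

Reason: COUNT(*) counts rows, COUNT(DISTINCT major) counts unique majors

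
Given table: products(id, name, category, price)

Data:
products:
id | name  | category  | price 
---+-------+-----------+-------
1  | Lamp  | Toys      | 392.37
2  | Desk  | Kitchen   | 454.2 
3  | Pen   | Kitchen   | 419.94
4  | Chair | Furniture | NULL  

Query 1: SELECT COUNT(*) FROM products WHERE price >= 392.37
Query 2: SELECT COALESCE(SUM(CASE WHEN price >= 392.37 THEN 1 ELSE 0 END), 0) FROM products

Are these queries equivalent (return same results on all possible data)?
Yes, equivalent

Both queries return: [(3,)]

Reason: COUNT with WHERE vs conditional SUM (COALESCE handles empty-table NULL)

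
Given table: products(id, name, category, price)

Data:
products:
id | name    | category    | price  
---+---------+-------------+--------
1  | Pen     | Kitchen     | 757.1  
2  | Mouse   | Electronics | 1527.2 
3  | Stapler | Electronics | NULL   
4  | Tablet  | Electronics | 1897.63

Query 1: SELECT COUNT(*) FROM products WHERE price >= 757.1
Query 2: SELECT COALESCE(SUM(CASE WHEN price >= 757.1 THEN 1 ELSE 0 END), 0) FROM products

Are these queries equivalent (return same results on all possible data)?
Yes, equivalent

Both queries return: [(3,)]

Reason: COUNT with WHERE vs conditional SUM (COALESCE handles empty-table NULL)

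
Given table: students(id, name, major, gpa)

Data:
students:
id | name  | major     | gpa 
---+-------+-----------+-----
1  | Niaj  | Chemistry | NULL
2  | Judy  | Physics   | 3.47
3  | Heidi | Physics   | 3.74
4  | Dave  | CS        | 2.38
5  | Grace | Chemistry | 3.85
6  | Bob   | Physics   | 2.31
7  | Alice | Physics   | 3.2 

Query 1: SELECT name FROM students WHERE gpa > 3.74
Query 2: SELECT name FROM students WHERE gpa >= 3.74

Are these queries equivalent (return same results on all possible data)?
No, not equivalent

Query 1 returns: [('Grace',)]
Query 2 returns: [('Heidi',), ('Grace',)]

Reason: > vs >= gives different results when gpa = 3.74 exists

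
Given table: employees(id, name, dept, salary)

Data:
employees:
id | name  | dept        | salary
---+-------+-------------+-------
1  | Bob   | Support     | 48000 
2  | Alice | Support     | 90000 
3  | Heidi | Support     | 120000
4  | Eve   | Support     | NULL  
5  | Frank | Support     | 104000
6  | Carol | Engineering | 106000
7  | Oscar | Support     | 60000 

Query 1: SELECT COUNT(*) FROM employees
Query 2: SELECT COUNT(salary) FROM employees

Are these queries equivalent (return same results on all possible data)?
No, not equivalent

Query 1 returns: [(7,)]
Query 2 returns: [(6,)]

Reason: COUNT(*) includes NULLs, COUNT(column) excludes them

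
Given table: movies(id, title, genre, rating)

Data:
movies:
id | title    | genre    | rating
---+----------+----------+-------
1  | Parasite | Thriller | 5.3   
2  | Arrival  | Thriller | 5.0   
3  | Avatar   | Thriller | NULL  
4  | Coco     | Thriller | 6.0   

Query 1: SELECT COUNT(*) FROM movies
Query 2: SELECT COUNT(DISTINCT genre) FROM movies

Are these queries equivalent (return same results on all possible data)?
No, not equivalent

Query 1 returns: [(4,)]
Query 2 returns: [(1,)]

Reason: COUNT(*) counts rows, COUNT(DISTINCT genre) counts unique genres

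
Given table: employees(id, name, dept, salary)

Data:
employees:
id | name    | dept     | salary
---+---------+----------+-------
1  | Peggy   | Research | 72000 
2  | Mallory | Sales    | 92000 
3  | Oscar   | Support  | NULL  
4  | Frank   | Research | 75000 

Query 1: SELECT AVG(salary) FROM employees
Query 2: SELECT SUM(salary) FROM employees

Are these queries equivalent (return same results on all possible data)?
No, not equivalent

Query 1 returns: [(79666.66666666667,)]
Query 2 returns: [(239000,)]

Reason: AVG vs SUM give different aggregate values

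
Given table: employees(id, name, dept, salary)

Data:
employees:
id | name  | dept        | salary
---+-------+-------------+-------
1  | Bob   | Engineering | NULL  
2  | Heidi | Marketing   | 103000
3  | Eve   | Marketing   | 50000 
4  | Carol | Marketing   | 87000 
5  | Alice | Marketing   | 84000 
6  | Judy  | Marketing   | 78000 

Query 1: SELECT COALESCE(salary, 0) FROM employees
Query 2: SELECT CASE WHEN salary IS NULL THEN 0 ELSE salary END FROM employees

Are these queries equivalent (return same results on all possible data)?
Yes, equivalent

Both queries return: [(0,), (50000,), (78000,), (84000,), (87000,), (103000,)]

Reason: COALESCE vs CASE for NULL handling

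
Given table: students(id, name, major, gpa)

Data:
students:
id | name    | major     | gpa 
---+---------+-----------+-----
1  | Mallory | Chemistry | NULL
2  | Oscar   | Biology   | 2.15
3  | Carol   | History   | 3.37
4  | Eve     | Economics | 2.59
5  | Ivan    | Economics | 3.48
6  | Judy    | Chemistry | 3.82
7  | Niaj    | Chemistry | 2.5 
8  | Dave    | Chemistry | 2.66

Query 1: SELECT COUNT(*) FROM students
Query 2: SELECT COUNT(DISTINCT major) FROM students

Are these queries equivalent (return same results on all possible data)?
No, not equivalent

Query 1 returns: [(8,)]
Query 2 returns: [(4,)]

Reason: COUNT(*) counts rows, COUNT(DISTINCT major) counts unique majors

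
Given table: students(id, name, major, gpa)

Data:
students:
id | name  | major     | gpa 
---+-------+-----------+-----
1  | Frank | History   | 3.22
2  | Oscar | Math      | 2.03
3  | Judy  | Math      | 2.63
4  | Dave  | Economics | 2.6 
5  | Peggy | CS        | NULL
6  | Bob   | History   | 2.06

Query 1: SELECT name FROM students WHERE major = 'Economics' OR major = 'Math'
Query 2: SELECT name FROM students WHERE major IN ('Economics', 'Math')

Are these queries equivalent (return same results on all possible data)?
Yes, equivalent

Both queries return: [('Dave',), ('Judy',), ('Oscar',)]

Reason: OR vs IN are equivalent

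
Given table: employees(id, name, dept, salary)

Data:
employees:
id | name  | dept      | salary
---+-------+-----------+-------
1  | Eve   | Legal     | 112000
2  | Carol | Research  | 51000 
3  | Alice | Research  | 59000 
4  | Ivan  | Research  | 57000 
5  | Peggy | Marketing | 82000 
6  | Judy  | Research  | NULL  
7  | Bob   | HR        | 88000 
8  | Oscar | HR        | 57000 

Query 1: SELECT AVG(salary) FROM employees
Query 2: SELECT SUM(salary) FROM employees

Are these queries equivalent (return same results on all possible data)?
No, not equivalent

Query 1 returns: [(72285.71428571429,)]
Query 2 returns: [(506000,)]

Reason: AVG vs SUM give different aggregate values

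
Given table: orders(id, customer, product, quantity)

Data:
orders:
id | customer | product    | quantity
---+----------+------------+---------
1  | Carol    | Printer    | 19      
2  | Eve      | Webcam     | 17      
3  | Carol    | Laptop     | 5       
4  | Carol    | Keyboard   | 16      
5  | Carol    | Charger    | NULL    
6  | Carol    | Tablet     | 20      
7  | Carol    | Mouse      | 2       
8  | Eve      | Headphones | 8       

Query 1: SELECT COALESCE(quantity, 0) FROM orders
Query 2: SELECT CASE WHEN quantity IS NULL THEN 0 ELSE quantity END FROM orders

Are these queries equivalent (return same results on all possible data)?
Yes, equivalent

Both queries return: [(0,), (2,), (5,), (8,), (16,), (17,), (19,), (20,)]

Reason: COALESCE vs CASE for NULL handling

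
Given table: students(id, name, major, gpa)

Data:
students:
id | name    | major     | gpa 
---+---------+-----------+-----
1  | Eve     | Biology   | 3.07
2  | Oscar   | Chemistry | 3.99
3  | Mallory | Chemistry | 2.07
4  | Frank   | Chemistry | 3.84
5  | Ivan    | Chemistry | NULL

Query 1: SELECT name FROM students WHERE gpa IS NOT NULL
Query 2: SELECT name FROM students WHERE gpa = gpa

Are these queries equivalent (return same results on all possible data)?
Yes, equivalent

Both queries return: [('Eve',), ('Frank',), ('Mallory',), ('Oscar',)]

Reason: IS NOT NULL vs self-equality (both exclude NULLs)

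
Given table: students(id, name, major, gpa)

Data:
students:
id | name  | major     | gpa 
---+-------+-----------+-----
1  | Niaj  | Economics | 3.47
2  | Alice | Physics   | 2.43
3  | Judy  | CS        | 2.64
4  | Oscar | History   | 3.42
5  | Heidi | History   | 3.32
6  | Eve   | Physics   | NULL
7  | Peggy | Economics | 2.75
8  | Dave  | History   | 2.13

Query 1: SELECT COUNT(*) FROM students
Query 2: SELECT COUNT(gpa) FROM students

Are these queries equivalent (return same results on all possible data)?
No, not equivalent

Query 1 returns: [(8,)]
Query 2 returns: [(7,)]

Reason: COUNT(*) includes NULLs, COUNT(column) excludes them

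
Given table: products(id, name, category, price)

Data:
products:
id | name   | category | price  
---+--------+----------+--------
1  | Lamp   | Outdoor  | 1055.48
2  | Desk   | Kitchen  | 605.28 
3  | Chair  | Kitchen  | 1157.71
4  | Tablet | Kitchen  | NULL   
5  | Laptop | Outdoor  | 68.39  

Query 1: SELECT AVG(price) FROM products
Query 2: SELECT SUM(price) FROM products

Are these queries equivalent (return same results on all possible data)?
No, not equivalent

Query 1 returns: [(721.715,)]
Query 2 returns: [(2886.86,)]

Reason: AVG vs SUM give different aggregate values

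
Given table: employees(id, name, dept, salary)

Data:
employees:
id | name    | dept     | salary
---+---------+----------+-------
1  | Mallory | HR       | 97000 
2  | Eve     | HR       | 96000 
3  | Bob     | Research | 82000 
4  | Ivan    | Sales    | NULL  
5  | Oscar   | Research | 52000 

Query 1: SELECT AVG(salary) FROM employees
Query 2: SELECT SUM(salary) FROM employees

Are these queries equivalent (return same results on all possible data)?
No, not equivalent

Query 1 returns: [(81750.0,)]
Query 2 returns: [(327000,)]

Reason: AVG vs SUM give different aggregate values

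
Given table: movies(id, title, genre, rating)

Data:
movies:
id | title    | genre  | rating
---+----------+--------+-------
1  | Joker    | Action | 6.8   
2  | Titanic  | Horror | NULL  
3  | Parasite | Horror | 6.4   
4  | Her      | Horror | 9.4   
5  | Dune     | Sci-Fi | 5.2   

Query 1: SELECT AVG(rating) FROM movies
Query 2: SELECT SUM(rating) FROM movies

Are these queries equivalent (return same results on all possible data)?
No, not equivalent

Query 1 returns: [(6.95,)]
Query 2 returns: [(27.8,)]

Reason: AVG vs SUM give different aggregate values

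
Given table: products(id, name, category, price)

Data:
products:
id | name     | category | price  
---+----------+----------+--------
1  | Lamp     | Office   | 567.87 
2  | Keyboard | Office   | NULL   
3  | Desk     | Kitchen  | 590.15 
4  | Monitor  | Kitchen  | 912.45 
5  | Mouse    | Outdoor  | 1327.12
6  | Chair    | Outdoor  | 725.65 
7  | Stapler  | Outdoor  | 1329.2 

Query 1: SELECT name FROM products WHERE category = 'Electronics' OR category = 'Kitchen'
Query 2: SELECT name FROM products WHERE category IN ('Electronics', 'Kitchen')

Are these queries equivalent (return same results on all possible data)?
Yes, equivalent

Both queries return: [('Desk',), ('Monitor',)]

Reason: OR vs IN are equivalent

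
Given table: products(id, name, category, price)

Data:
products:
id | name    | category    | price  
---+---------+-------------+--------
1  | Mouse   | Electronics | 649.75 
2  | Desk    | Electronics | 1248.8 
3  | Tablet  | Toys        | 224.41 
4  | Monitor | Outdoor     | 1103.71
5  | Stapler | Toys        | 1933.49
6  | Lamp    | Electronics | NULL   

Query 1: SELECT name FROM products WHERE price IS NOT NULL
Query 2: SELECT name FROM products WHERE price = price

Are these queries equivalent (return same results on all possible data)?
Yes, equivalent

Both queries return: [('Desk',), ('Monitor',), ('Mouse',), ('Stapler',), ('Tablet',)]

Reason: IS NOT NULL vs self-equality (both exclude NULLs)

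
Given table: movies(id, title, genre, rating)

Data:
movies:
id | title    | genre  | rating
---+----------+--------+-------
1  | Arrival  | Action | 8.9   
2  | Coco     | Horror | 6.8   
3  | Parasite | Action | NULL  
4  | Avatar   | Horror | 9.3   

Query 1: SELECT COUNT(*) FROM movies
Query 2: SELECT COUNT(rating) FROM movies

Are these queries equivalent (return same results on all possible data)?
No, not equivalent

Query 1 returns: [(4,)]
Query 2 returns: [(3,)]

Reason: COUNT(*) includes NULLs, COUNT(column) excludes them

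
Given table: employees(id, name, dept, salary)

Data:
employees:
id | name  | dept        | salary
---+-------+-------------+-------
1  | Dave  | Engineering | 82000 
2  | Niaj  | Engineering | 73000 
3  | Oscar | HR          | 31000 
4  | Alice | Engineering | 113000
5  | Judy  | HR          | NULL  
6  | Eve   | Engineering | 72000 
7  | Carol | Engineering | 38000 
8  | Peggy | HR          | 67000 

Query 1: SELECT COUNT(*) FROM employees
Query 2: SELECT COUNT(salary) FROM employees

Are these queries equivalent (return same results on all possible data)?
No, not equivalent

Query 1 returns: [(8,)]
Query 2 returns: [(7,)]

Reason: COUNT(*) includes NULLs, COUNT(column) excludes them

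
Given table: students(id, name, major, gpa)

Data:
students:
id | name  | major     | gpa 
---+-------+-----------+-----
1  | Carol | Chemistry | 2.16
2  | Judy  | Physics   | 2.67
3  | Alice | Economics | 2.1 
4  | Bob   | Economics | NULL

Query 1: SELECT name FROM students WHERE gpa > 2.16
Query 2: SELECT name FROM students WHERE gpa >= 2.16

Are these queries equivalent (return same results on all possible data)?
No, not equivalent

Query 1 returns: [('Judy',)]
Query 2 returns: [('Carol',), ('Judy',)]

Reason: > vs >= gives different results when gpa = 2.16 exists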